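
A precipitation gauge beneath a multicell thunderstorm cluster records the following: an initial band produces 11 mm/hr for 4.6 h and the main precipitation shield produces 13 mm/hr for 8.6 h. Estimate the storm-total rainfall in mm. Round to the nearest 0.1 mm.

total ≈ 162.4 mm

Total = Σ Rᵢ Δtᵢ = 11 × 4.6 + 13 × 8.6
      = 50.6 + 111.8 = 162.4 mm.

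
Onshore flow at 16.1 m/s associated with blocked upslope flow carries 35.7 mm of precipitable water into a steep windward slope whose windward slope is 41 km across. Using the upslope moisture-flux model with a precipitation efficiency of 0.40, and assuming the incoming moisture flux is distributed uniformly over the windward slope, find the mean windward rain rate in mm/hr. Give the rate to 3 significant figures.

R ≈ 20.2 mm/hr

Incoming column moisture flux per unit ridge length: F = V × PW = 16.1 × 35.7 = 574.77 mm·m/s.
Spread over the 41 km slope with efficiency ε = 0.40: R = ε·F/W = 0.40 × 574.77 / 41000 m = 5.608e-03 mm/s.
R = 5.608e-03 × 3600 = 20.2 mm/hr.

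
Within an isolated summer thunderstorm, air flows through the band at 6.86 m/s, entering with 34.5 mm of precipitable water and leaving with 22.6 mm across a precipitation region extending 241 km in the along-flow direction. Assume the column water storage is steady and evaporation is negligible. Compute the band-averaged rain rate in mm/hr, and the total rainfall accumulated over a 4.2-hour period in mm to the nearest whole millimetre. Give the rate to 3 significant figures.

R ≈ 1.22 mm/hr; total ≈ 5 mm

Column moisture flux per unit crosswind length is F = V × PW.
Inflow: F_in = 6.86 × 34.5 = 236.67 mm·m/s
Outflow: F_out = 6.86 × 22.6 = 155.036 mm·m/s
Steady-state rate R = (F_in − F_out)/L = (236.67 − 155.036) / 241000 m = 3.387e-04 mm/s.
R = 3.387e-04 × 3600 = 1.22 mm/hr.
Over 4.2 h: total = 1.22 × 4.2 = 5.124 ≈ 5 mm.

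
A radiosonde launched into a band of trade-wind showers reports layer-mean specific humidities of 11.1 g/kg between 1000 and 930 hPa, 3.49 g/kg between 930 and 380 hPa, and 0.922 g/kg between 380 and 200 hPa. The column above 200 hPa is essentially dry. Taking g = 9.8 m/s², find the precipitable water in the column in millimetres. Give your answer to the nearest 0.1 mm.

PW ≈ 29.2 mm

Precipitable water is the column-integrated vapour mass per unit area: PW = (1/g) Σ q̄ Δp, with q in kg/kg and Δp in Pa (1 kg/m² of water = 1 mm).
Layer 1000–930 hPa: Δp = 70 hPa = 7000 Pa, q̄ = 0.0111 kg/kg → 0.0111 × 7000 / 9.8 = 7.93 mm
Layer 930–380 hPa: Δp = 550 hPa = 55000 Pa, q̄ = 0.00349 kg/kg → 0.00349 × 55000 / 9.8 = 19.59 mm
Layer 380–200 hPa: Δp = 180 hPa = 18000 Pa, q̄ = 0.000922 kg/kg → 0.000922 × 18000 / 9.8 = 1.69 mm
PW = 7.93 + 19.59 + 1.69 = 29.21 ≈ 29.2 mm.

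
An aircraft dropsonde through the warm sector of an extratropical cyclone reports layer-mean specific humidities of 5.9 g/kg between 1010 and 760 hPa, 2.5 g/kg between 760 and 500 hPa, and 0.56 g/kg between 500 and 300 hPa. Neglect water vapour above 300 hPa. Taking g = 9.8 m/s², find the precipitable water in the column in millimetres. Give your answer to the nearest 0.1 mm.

PW ≈ 22.8 mm

Precipitable water is the column-integrated vapour mass per unit area: PW = (1/g) Σ q̄ Δp, with q in kg/kg and Δp in Pa (1 kg/m² of water = 1 mm).
Layer 1010–760 hPa: Δp = 250 hPa = 25000 Pa, q̄ = 0.0059 kg/kg → 0.0059 × 25000 / 9.8 = 15.05 mm
Layer 760–500 hPa: Δp = 260 hPa = 26000 Pa, q̄ = 0.0025 kg/kg → 0.0025 × 26000 / 9.8 = 6.63 mm
Layer 500–300 hPa: Δp = 200 hPa = 20000 Pa, q̄ = 0.00056 kg/kg → 0.00056 × 20000 / 9.8 = 1.14 mm
PW = 15.05 + 6.63 + 1.14 = 22.82 ≈ 22.8 mm.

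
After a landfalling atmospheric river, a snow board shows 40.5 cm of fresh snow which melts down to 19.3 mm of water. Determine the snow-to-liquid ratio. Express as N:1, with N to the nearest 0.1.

ratio ≈ 21.0

Ratio = snow depth / SWE = 405 mm / 19.3 mm = 21.0, i.e. 21.0:1.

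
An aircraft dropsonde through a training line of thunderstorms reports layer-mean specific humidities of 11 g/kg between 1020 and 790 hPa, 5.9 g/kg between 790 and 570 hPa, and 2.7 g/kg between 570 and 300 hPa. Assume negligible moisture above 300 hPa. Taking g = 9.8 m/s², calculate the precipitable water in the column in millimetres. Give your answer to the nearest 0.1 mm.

PW ≈ 46.5 mm

Precipitable water is the column-integrated vapour mass per unit area: PW = (1/g) Σ q̄ Δp, with q in kg/kg and Δp in Pa (1 kg/m² of water = 1 mm).
Layer 1020–790 hPa: Δp = 230 hPa = 23000 Pa, q̄ = 0.011 kg/kg → 0.011 × 23000 / 9.8 = 25.82 mm
Layer 790–570 hPa: Δp = 220 hPa = 22000 Pa, q̄ = 0.0059 kg/kg → 0.0059 × 22000 / 9.8 = 13.24 mm
Layer 570–300 hPa: Δp = 270 hPa = 27000 Pa, q̄ = 0.0027 kg/kg → 0.0027 × 27000 / 9.8 = 7.44 mm
PW = 25.82 + 13.24 + 7.44 = 46.50 ≈ 46.5 mm.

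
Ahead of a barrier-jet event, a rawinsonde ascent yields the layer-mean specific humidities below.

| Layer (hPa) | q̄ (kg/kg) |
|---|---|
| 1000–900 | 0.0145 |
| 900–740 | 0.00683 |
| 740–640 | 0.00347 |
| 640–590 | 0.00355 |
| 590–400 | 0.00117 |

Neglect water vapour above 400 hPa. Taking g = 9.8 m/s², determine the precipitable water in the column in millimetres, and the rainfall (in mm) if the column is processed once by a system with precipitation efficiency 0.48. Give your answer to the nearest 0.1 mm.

Precipitable water is the column-integrated vapour mass per unit area: PW = (1/g) Σ q̄ Δp, with q in kg/kg and Δp in Pa (1 kg/m² of water = 1 mm).
Layer 1000–900 hPa: Δp = 100 hPa = 10000 Pa, q̄ = 0.0145 kg/kg → 0.0145 × 10000 / 9.8 = 14.80 mm
Layer 900–740 hPa: Δp = 160 hPa = 16000 Pa, q̄ = 0.00683 kg/kg → 0.00683 × 16000 / 9.8 = 11.15 mm
Layer 740–640 hPa: Δp = 100 hPa = 10000 Pa, q̄ = 0.00347 kg/kg → 0.00347 × 10000 / 9.8 = 3.54 mm
Layer 640–590 hPa: Δp = 50 hPa = 5000 Pa, q̄ = 0.00355 kg/kg → 0.00355 × 5000 / 9.8 = 1.81 mm
Layer 590–400 hPa: Δp = 190 hPa = 19000 Pa, q̄ = 0.00117 kg/kg → 0.00117 × 19000 / 9.8 = 2.27 mm
PW = 14.80 + 11.15 + 3.54 + 1.81 + 2.27 = 33.57 ≈ 33.6 mm.
Rainfall = ε × PW = 0.48 × 33.6 = 16.1 mm.

PW ≈ 33.6 mm; rainfall ≈ 16.1 mm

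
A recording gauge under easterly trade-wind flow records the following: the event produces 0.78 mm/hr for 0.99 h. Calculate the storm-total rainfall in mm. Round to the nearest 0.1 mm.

total ≈ 0.8 mm

Total = Σ Rᵢ Δtᵢ = 0.78 × 0.99
      = 0.7722 = 0.8 mm.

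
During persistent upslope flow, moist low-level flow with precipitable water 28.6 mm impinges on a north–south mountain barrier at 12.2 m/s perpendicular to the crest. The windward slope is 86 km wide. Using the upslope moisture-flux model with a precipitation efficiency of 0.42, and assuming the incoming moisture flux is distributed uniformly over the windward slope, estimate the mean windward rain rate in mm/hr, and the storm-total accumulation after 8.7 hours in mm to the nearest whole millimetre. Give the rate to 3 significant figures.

Incoming column moisture flux per unit ridge length: F = V × PW = 12.2 × 28.6 = 348.92 mm·m/s.
Spread over the 86 km slope with efficiency ε = 0.42: R = ε·F/W = 0.42 × 348.92 / 86000 m = 1.704e-03 mm/s.
R = 1.704e-03 × 3600 = 6.13 mm/hr.
Over 8.7 h: total = 6.13 × 8.7 = 53.331 ≈ 53 mm.

R ≈ 6.13 mm/hr; total ≈ 53 mm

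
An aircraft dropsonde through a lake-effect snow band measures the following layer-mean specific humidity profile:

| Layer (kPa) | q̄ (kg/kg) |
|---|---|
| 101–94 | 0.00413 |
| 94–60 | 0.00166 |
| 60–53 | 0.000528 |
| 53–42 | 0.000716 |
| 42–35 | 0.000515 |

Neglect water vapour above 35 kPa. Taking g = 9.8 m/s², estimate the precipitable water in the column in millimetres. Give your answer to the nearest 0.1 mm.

PW ≈ 10.3 mm

Precipitable water is the column-integrated vapour mass per unit area: PW = (1/g) Σ q̄ Δp, with q in kg/kg and Δp in Pa (1 kg/m² of water = 1 mm).
Layer 101–94 kPa: Δp = 70 hPa = 7000 Pa, q̄ = 0.00413 kg/kg → 0.00413 × 7000 / 9.8 = 2.95 mm
Layer 94–60 kPa: Δp = 340 hPa = 34000 Pa, q̄ = 0.00166 kg/kg → 0.00166 × 34000 / 9.8 = 5.76 mm
Layer 60–53 kPa: Δp = 70 hPa = 7000 Pa, q̄ = 0.000528 kg/kg → 0.000528 × 7000 / 9.8 = 0.38 mm
Layer 53–42 kPa: Δp = 110 hPa = 11000 Pa, q̄ = 0.000716 kg/kg → 0.000716 × 11000 / 9.8 = 0.80 mm
Layer 42–35 kPa: Δp = 70 hPa = 7000 Pa, q̄ = 0.000515 kg/kg → 0.000515 × 7000 / 9.8 = 0.37 mm
PW = 2.95 + 5.76 + 0.38 + 0.80 + 0.37 = 10.26 ≈ 10.3 mm.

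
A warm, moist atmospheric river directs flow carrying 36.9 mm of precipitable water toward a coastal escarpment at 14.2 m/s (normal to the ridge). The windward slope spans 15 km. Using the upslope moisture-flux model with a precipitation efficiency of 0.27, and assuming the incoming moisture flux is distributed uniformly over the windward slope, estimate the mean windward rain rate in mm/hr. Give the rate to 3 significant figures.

Incoming column moisture flux per unit ridge length: F = V × PW = 14.2 × 36.9 = 523.98 mm·m/s.
Spread over the 15 km slope with efficiency ε = 0.27: R = ε·F/W = 0.27 × 523.98 / 15000 m = 9.432e-03 mm/s.
R = 9.432e-03 × 3600 = 34.0 mm/hr.

R ≈ 34.0 mm/hr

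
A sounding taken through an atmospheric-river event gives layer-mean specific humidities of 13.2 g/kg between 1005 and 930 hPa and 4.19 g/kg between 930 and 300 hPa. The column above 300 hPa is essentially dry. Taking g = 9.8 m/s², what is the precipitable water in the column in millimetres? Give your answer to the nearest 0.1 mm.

PW ≈ 37.0 mm

Precipitable water is the column-integrated vapour mass per unit area: PW = (1/g) Σ q̄ Δp, with q in kg/kg and Δp in Pa (1 kg/m² of water = 1 mm).
Layer 1005–930 hPa: Δp = 75 hPa = 7500 Pa, q̄ = 0.0132 kg/kg → 0.0132 × 7500 / 9.8 = 10.10 mm
Layer 930–300 hPa: Δp = 630 hPa = 63000 Pa, q̄ = 0.00419 kg/kg → 0.00419 × 63000 / 9.8 = 26.94 mm
PW = 10.10 + 26.94 = 37.04 ≈ 37.0 mm.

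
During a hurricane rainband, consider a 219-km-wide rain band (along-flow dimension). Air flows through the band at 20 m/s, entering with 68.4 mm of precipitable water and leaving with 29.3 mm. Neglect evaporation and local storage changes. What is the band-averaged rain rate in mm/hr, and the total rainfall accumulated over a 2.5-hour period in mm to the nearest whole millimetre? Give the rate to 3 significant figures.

Column moisture flux per unit crosswind length is F = V × PW.
Inflow: F_in = 20 × 68.4 = 1368 mm·m/s
Outflow: F_out = 20 × 29.3 = 586 mm·m/s
Steady-state rate R = (F_in − F_out)/L = (1368 − 586) / 219000 m = 3.571e-03 mm/s.
R = 3.571e-03 × 3600 = 12.9 mm/hr.
Over 2.5 h: total = 12.9 × 2.5 = 32.25 ≈ 32 mm.

R ≈ 12.9 mm/hr; total ≈ 32 mm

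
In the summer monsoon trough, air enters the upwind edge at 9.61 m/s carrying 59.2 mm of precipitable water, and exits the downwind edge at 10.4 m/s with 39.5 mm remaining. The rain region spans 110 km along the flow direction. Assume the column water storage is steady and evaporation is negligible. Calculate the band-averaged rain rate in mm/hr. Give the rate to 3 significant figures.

R ≈ 5.17 mm/hr

Column moisture flux per unit crosswind length is F = V × PW.
Inflow: F_in = 9.61 × 59.2 = 568.912 mm·m/s
Outflow: F_out = 10.4 × 39.5 = 410.8 mm·m/s
Steady-state rate R = (F_in − F_out)/L = (568.912 − 410.8) / 110000 m = 1.437e-03 mm/s.
R = 1.437e-03 × 3600 = 5.17 mm/hr.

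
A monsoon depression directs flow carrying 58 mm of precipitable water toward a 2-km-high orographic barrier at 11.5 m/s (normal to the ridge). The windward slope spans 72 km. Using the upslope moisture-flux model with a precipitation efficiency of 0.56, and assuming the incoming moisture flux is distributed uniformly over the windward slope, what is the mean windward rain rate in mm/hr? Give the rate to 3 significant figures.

Incoming column moisture flux per unit ridge length: F = V × PW = 11.5 × 58 = 667 mm·m/s.
Spread over the 72 km slope with efficiency ε = 0.56: R = ε·F/W = 0.56 × 667 / 72000 m = 5.188e-03 mm/s.
R = 5.188e-03 × 3600 = 18.7 mm/hr.

R ≈ 18.7 mm/hr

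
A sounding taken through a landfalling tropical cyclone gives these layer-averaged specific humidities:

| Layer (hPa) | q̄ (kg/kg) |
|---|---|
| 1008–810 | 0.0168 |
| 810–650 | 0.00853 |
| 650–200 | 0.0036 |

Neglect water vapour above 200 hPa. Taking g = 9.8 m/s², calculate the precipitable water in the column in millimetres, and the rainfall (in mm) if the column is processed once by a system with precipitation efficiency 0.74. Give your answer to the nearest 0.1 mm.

Precipitable water is the column-integrated vapour mass per unit area: PW = (1/g) Σ q̄ Δp, with q in kg/kg and Δp in Pa (1 kg/m² of water = 1 mm).
Layer 1008–810 hPa: Δp = 198 hPa = 19800 Pa, q̄ = 0.0168 kg/kg → 0.0168 × 19800 / 9.8 = 33.94 mm
Layer 810–650 hPa: Δp = 160 hPa = 16000 Pa, q̄ = 0.00853 kg/kg → 0.00853 × 16000 / 9.8 = 13.93 mm
Layer 650–200 hPa: Δp = 450 hPa = 45000 Pa, q̄ = 0.0036 kg/kg → 0.0036 × 45000 / 9.8 = 16.53 mm
PW = 33.94 + 13.93 + 16.53 = 64.40 ≈ 64.4 mm.
Rainfall = ε × PW = 0.74 × 64.4 = 47.7 mm.

PW ≈ 64.4 mm; rainfall ≈ 47.7 mm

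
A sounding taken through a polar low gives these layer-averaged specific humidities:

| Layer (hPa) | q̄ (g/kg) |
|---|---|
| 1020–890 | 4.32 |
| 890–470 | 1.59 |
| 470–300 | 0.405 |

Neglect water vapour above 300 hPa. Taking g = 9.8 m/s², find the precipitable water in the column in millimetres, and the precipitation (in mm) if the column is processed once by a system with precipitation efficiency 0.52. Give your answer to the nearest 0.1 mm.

PW ≈ 13.2 mm; precipitation ≈ 6.9 mm

Precipitable water is the column-integrated vapour mass per unit area: PW = (1/g) Σ q̄ Δp, with q in kg/kg and Δp in Pa (1 kg/m² of water = 1 mm).
Layer 1020–890 hPa: Δp = 130 hPa = 13000 Pa, q̄ = 0.00432 kg/kg → 0.00432 × 13000 / 9.8 = 5.73 mm
Layer 890–470 hPa: Δp = 420 hPa = 42000 Pa, q̄ = 0.00159 kg/kg → 0.00159 × 42000 / 9.8 = 6.81 mm
Layer 470–300 hPa: Δp = 170 hPa = 17000 Pa, q̄ = 0.000405 kg/kg → 0.000405 × 17000 / 9.8 = 0.70 mm
PW = 5.73 + 6.81 + 0.70 = 13.24 ≈ 13.2 mm.
Precipitation = ε × PW = 0.52 × 13.2 = 6.9 mm.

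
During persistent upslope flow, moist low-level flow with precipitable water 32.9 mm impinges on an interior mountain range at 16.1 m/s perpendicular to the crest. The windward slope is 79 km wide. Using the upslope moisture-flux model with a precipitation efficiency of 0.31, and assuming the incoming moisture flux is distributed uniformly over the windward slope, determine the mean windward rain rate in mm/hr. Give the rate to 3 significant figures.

R ≈ 7.48 mm/hr

Incoming column moisture flux per unit ridge length: F = V × PW = 16.1 × 32.9 = 529.69 mm·m/s.
Spread over the 79 km slope with efficiency ε = 0.31: R = ε·F/W = 0.31 × 529.69 / 79000 m = 2.079e-03 mm/s.
R = 2.079e-03 × 3600 = 7.48 mm/hr.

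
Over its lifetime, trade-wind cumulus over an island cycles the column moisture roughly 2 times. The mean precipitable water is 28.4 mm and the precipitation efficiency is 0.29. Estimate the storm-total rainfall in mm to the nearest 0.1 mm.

rainfall ≈ 16.5 mm

Each cycle deposits ε × PW = 0.29 × 28.4 = 8.236 mm.
Over 2 cycles: 2 × 8.236 = 16.5 mm.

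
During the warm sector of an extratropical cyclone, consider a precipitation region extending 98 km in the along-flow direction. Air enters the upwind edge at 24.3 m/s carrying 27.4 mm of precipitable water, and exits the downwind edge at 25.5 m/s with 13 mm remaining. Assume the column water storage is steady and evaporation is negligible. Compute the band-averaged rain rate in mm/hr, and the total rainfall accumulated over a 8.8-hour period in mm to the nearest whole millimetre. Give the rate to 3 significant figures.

Column moisture flux per unit crosswind length is F = V × PW.
Inflow: F_in = 24.3 × 27.4 = 665.82 mm·m/s
Outflow: F_out = 25.5 × 13 = 331.5 mm·m/s
Steady-state rate R = (F_in − F_out)/L = (665.82 − 331.5) / 98000 m = 3.411e-03 mm/s.
R = 3.411e-03 × 3600 = 12.3 mm/hr.
Over 8.8 h: total = 12.3 × 8.8 = 108.24 ≈ 108 mm.

R ≈ 12.3 mm/hr; total ≈ 108 mm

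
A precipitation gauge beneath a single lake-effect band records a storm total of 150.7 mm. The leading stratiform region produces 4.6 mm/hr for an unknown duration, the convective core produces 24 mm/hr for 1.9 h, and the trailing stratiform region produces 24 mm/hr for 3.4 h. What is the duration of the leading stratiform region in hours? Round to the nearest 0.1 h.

duration ≈ 5.1 h

Known phases: 24 × 1.9 + 24 × 3.4 = 45.6 + 81.6 = 127.2 mm.
Remaining depth = 150.7 − 127.2 = 23.5 mm.
Duration = 23.5 / 4.6 = 5.1 h.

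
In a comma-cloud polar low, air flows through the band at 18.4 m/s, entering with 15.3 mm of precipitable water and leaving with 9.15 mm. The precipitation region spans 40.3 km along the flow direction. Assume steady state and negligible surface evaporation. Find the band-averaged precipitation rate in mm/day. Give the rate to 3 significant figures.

R ≈ 243 mm/day

Column moisture flux per unit crosswind length is F = V × PW.
Inflow: F_in = 18.4 × 15.3 = 281.52 mm·m/s
Outflow: F_out = 18.4 × 9.15 = 168.36 mm·m/s
Steady-state rate R = (F_in − F_out)/L = (281.52 − 168.36) / 40300 m = 2.808e-03 mm/s.
R = 2.808e-03 × 3600 × 24 = 243 mm/day.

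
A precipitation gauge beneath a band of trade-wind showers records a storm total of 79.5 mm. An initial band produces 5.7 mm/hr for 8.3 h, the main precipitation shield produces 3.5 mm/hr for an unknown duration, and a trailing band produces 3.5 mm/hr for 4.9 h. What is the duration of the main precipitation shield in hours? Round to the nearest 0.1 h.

duration ≈ 4.3 h

Known phases: 5.7 × 8.3 + 3.5 × 4.9 = 47.31 + 17.15 = 64.46 mm.
Remaining depth = 79.5 − 64.46 = 15.04 mm.
Duration = 15.04 / 3.5 = 4.3 h.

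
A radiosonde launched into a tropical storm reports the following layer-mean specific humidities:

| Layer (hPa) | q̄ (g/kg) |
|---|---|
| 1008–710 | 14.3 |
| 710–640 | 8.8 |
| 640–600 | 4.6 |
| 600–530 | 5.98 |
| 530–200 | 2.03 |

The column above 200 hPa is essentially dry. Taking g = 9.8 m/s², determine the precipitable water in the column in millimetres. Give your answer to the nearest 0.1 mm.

PW ≈ 62.8 mm

Precipitable water is the column-integrated vapour mass per unit area: PW = (1/g) Σ q̄ Δp, with q in kg/kg and Δp in Pa (1 kg/m² of water = 1 mm).
Layer 1008–710 hPa: Δp = 298 hPa = 29800 Pa, q̄ = 0.0143 kg/kg → 0.0143 × 29800 / 9.8 = 43.48 mm
Layer 710–640 hPa: Δp = 70 hPa = 7000 Pa, q̄ = 0.0088 kg/kg → 0.0088 × 7000 / 9.8 = 6.29 mm
Layer 640–600 hPa: Δp = 40 hPa = 4000 Pa, q̄ = 0.0046 kg/kg → 0.0046 × 4000 / 9.8 = 1.88 mm
Layer 600–530 hPa: Δp = 70 hPa = 7000 Pa, q̄ = 0.00598 kg/kg → 0.00598 × 7000 / 9.8 = 4.27 mm
Layer 530–200 hPa: Δp = 330 hPa = 33000 Pa, q̄ = 0.00203 kg/kg → 0.00203 × 33000 / 9.8 = 6.84 mm
PW = 43.48 + 6.29 + 1.88 + 4.27 + 6.84 = 62.76 ≈ 62.8 mm.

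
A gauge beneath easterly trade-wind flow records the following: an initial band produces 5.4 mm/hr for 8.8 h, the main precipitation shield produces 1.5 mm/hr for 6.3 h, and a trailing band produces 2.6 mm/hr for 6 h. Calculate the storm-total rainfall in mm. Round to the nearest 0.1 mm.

total ≈ 72.6 mm

Total = Σ Rᵢ Δtᵢ = 5.4 × 8.8 + 1.5 × 6.3 + 2.6 × 6
      = 47.52 + 9.45 + 15.6 = 72.6 mm.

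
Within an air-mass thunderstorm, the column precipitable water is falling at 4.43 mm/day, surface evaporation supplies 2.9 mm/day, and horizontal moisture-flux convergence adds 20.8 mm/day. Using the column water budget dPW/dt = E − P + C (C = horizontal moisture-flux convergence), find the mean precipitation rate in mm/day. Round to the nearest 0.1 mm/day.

dPW/dt = -4.43 mm/day.
P = E + C − dPW/dt = 2.9 + (20.8) − (-4.43) = 28.1 mm/day.

P ≈ 28.1 mm/day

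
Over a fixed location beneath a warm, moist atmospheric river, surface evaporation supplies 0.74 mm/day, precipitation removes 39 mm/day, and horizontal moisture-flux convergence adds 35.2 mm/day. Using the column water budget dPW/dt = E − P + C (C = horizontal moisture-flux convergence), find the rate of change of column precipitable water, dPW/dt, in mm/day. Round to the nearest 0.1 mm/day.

dPW/dt ≈ -3.1 mm/day

dPW/dt = E − P + C = 0.74 − 39 + (35.2) = -3.1 mm/day.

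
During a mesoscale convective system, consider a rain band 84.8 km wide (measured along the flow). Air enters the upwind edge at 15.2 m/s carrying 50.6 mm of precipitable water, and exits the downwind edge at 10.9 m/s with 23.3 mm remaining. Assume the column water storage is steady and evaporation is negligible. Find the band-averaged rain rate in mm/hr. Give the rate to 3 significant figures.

R ≈ 21.9 mm/hr

Column moisture flux per unit crosswind length is F = V × PW.
Inflow: F_in = 15.2 × 50.6 = 769.12 mm·m/s
Outflow: F_out = 10.9 × 23.3 = 253.97 mm·m/s
Steady-state rate R = (F_in − F_out)/L = (769.12 − 253.97) / 84800 m = 6.075e-03 mm/s.
R = 6.075e-03 × 3600 = 21.9 mm/hr.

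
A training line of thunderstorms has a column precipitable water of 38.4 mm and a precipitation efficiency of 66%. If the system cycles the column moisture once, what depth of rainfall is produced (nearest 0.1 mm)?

Rainfall = ε × PW = 0.66 × 38.4 = 25.3 mm.

rainfall ≈ 25.3 mm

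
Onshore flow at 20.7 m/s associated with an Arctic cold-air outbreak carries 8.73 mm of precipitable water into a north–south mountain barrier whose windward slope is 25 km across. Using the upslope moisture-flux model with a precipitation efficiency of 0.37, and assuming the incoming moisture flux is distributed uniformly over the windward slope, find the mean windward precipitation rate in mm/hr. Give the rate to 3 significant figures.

R ≈ 9.63 mm/hr

Incoming column moisture flux per unit ridge length: F = V × PW = 20.7 × 8.73 = 180.711 mm·m/s.
Spread over the 25 km slope with efficiency ε = 0.37: R = ε·F/W = 0.37 × 180.711 / 25000 m = 2.675e-03 mm/s.
R = 2.675e-03 × 3600 = 9.63 mm/hr.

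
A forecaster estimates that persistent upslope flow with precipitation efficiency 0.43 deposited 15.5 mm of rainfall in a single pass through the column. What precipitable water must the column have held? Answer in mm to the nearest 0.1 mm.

PW ≈ 36.0 mm

PW = rainfall / ε = 15.5 / 0.43 = 36.0 mm.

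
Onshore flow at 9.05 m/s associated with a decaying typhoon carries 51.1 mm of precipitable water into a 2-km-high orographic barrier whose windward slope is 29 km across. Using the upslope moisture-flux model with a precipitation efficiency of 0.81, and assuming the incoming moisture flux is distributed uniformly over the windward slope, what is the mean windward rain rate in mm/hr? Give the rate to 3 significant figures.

R ≈ 46.5 mm/hr

Incoming column moisture flux per unit ridge length: F = V × PW = 9.05 × 51.1 = 462.455 mm·m/s.
Spread over the 29 km slope with efficiency ε = 0.81: R = ε·F/W = 0.81 × 462.455 / 29000 m = 1.292e-02 mm/s.
R = 1.292e-02 × 3600 = 46.5 mm/hr.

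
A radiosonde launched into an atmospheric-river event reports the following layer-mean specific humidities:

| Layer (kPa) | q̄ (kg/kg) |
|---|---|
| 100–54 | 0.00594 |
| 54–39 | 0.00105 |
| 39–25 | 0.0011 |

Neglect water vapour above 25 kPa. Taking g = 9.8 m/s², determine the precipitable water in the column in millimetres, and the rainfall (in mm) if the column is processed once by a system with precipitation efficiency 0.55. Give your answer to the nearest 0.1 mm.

Precipitable water is the column-integrated vapour mass per unit area: PW = (1/g) Σ q̄ Δp, with q in kg/kg and Δp in Pa (1 kg/m² of water = 1 mm).
Layer 100–54 kPa: Δp = 460 hPa = 46000 Pa, q̄ = 0.00594 kg/kg → 0.00594 × 46000 / 9.8 = 27.88 mm
Layer 54–39 kPa: Δp = 150 hPa = 15000 Pa, q̄ = 0.00105 kg/kg → 0.00105 × 15000 / 9.8 = 1.61 mm
Layer 39–25 kPa: Δp = 140 hPa = 14000 Pa, q̄ = 0.0011 kg/kg → 0.0011 × 14000 / 9.8 = 1.57 mm
PW = 27.88 + 1.61 + 1.57 = 31.06 ≈ 31.1 mm.
Rainfall = ε × PW = 0.55 × 31.1 = 17.1 mm.

PW ≈ 31.1 mm; rainfall ≈ 17.1 mm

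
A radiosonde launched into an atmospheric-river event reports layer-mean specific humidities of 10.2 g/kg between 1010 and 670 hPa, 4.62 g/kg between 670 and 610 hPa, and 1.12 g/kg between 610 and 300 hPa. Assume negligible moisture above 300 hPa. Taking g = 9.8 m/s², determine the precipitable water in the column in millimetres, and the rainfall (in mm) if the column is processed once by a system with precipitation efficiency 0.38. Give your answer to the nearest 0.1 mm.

Precipitable water is the column-integrated vapour mass per unit area: PW = (1/g) Σ q̄ Δp, with q in kg/kg and Δp in Pa (1 kg/m² of water = 1 mm).
Layer 1010–670 hPa: Δp = 340 hPa = 34000 Pa, q̄ = 0.0102 kg/kg → 0.0102 × 34000 / 9.8 = 35.39 mm
Layer 670–610 hPa: Δp = 60 hPa = 6000 Pa, q̄ = 0.00462 kg/kg → 0.00462 × 6000 / 9.8 = 2.83 mm
Layer 610–300 hPa: Δp = 310 hPa = 31000 Pa, q̄ = 0.00112 kg/kg → 0.00112 × 31000 / 9.8 = 3.54 mm
PW = 35.39 + 2.83 + 3.54 = 41.76 ≈ 41.8 mm.
Rainfall = ε × PW = 0.38 × 41.8 = 15.9 mm.

PW ≈ 41.8 mm; rainfall ≈ 15.9 mm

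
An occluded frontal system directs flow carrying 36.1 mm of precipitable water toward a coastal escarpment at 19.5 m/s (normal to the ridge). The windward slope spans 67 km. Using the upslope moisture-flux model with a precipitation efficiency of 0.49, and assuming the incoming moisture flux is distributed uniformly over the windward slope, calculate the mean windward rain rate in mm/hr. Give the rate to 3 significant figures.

Incoming column moisture flux per unit ridge length: F = V × PW = 19.5 × 36.1 = 703.95 mm·m/s.
Spread over the 67 km slope with efficiency ε = 0.49: R = ε·F/W = 0.49 × 703.95 / 67000 m = 5.148e-03 mm/s.
R = 5.148e-03 × 3600 = 18.5 mm/hr.

R ≈ 18.5 mm/hr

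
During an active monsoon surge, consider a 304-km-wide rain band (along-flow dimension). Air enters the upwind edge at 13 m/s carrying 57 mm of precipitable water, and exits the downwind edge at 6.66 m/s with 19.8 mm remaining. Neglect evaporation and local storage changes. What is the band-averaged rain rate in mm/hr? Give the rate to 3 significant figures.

Column moisture flux per unit crosswind length is F = V × PW.
Inflow: F_in = 13 × 57 = 741 mm·m/s
Outflow: F_out = 6.66 × 19.8 = 131.868 mm·m/s
Steady-state rate R = (F_in − F_out)/L = (741 − 131.868) / 304000 m = 2.004e-03 mm/s.
R = 2.004e-03 × 3600 = 7.21 mm/hr.

R ≈ 7.21 mm/hr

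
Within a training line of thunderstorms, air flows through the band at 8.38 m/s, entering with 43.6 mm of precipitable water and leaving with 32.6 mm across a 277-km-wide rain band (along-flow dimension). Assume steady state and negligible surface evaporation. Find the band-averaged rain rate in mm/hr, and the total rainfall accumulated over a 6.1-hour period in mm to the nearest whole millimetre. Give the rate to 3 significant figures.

Column moisture flux per unit crosswind length is F = V × PW.
Inflow: F_in = 8.38 × 43.6 = 365.368 mm·m/s
Outflow: F_out = 8.38 × 32.6 = 273.188 mm·m/s
Steady-state rate R = (F_in − F_out)/L = (365.368 − 273.188) / 277000 m = 3.328e-04 mm/s.
R = 3.328e-04 × 3600 = 1.20 mm/hr.
Over 6.1 h: total = 1.20 × 6.1 = 7.32 ≈ 7 mm.

R ≈ 1.20 mm/hr; total ≈ 7 mm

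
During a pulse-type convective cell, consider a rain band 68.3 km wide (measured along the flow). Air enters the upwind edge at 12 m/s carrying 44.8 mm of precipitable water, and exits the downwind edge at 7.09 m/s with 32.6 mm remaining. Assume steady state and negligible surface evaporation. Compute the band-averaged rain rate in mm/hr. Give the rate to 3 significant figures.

R ≈ 16.2 mm/hr

Column moisture flux per unit crosswind length is F = V × PW.
Inflow: F_in = 12 × 44.8 = 537.6 mm·m/s
Outflow: F_out = 7.09 × 32.6 = 231.134 mm·m/s
Steady-state rate R = (F_in − F_out)/L = (537.6 − 231.134) / 68300 m = 4.487e-03 mm/s.
R = 4.487e-03 × 3600 = 16.2 mm/hr.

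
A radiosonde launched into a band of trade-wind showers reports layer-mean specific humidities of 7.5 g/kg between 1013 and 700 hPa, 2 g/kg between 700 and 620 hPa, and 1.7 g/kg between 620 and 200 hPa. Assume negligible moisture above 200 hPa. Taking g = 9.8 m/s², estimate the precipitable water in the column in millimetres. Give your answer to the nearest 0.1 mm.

Precipitable water is the column-integrated vapour mass per unit area: PW = (1/g) Σ q̄ Δp, with q in kg/kg and Δp in Pa (1 kg/m² of water = 1 mm).
Layer 1013–700 hPa: Δp = 313 hPa = 31300 Pa, q̄ = 0.0075 kg/kg → 0.0075 × 31300 / 9.8 = 23.95 mm
Layer 700–620 hPa: Δp = 80 hPa = 8000 Pa, q̄ = 0.002 kg/kg → 0.002 × 8000 / 9.8 = 1.63 mm
Layer 620–200 hPa: Δp = 420 hPa = 42000 Pa, q̄ = 0.0017 kg/kg → 0.0017 × 42000 / 9.8 = 7.29 mm
PW = 23.95 + 1.63 + 7.29 = 32.87 ≈ 32.9 mm.

PW ≈ 32.9 mm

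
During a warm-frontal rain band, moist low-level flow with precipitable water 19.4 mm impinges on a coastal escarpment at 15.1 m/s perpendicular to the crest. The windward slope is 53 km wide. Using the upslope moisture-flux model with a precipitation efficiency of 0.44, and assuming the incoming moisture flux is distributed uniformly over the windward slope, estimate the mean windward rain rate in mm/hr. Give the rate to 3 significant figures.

R ≈ 8.76 mm/hr

Incoming column moisture flux per unit ridge length: F = V × PW = 15.1 × 19.4 = 292.94 mm·m/s.
Spread over the 53 km slope with efficiency ε = 0.44: R = ε·F/W = 0.44 × 292.94 / 53000 m = 2.432e-03 mm/s.
R = 2.432e-03 × 3600 = 8.76 mm/hr.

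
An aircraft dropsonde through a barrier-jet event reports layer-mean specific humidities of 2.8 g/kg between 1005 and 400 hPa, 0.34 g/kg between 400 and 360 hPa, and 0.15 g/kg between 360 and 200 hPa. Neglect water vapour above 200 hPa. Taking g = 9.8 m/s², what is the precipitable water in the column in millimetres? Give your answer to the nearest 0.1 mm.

Precipitable water is the column-integrated vapour mass per unit area: PW = (1/g) Σ q̄ Δp, with q in kg/kg and Δp in Pa (1 kg/m² of water = 1 mm).
Layer 1005–400 hPa: Δp = 605 hPa = 60500 Pa, q̄ = 0.0028 kg/kg → 0.0028 × 60500 / 9.8 = 17.29 mm
Layer 400–360 hPa: Δp = 40 hPa = 4000 Pa, q̄ = 0.00034 kg/kg → 0.00034 × 4000 / 9.8 = 0.14 mm
Layer 360–200 hPa: Δp = 160 hPa = 16000 Pa, q̄ = 0.00015 kg/kg → 0.00015 × 16000 / 9.8 = 0.24 mm
PW = 17.29 + 0.14 + 0.24 = 17.67 ≈ 17.7 mm.

PW ≈ 17.7 mm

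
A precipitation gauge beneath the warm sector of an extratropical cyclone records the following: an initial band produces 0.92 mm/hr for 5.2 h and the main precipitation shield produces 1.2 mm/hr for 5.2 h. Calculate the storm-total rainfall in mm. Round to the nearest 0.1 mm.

total ≈ 11.0 mm

Total = Σ Rᵢ Δtᵢ = 0.92 × 5.2 + 1.2 × 5.2
      = 4.784 + 6.24 = 11.0 mm.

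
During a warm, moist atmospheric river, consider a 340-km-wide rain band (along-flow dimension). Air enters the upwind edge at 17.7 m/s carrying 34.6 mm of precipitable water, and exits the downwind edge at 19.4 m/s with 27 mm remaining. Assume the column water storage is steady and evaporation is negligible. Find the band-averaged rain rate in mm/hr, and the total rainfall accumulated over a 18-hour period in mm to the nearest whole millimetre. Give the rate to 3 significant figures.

Column moisture flux per unit crosswind length is F = V × PW.
Inflow: F_in = 17.7 × 34.6 = 612.42 mm·m/s
Outflow: F_out = 19.4 × 27 = 523.8 mm·m/s
Steady-state rate R = (F_in − F_out)/L = (612.42 − 523.8) / 340000 m = 2.606e-04 mm/s.
R = 2.606e-04 × 3600 = 0.938 mm/hr.
Over 18 h: total = 0.938 × 18 = 16.884 ≈ 17 mm.

R ≈ 0.938 mm/hr; total ≈ 17 mm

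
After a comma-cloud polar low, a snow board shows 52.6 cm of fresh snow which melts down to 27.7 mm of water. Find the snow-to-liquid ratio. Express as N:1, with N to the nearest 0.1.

ratio ≈ 19.0

Ratio = snow depth / SWE = 526 mm / 27.7 mm = 19.0, i.e. 19.0:1.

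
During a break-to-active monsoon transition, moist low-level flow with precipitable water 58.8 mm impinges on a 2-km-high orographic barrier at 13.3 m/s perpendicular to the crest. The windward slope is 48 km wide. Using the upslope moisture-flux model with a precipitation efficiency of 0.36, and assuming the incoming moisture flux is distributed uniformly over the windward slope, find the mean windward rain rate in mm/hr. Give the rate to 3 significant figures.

R ≈ 21.1 mm/hr

Incoming column moisture flux per unit ridge length: F = V × PW = 13.3 × 58.8 = 782.04 mm·m/s.
Spread over the 48 km slope with efficiency ε = 0.36: R = ε·F/W = 0.36 × 782.04 / 48000 m = 5.865e-03 mm/s.
R = 5.865e-03 × 3600 = 21.1 mm/hr.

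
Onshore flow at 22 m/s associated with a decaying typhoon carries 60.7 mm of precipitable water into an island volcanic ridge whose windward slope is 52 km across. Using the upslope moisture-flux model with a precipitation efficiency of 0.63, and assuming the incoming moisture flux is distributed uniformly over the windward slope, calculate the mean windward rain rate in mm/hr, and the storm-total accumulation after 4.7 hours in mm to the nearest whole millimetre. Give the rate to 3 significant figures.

R ≈ 58.2 mm/hr; total ≈ 274 mm

Incoming column moisture flux per unit ridge length: F = V × PW = 22 × 60.7 = 1335.4 mm·m/s.
Spread over the 52 km slope with efficiency ε = 0.63: R = ε·F/W = 0.63 × 1335.4 / 52000 m = 1.618e-02 mm/s.
R = 1.618e-02 × 3600 = 58.2 mm/hr.
Over 4.7 h: total = 58.2 × 4.7 = 273.54 ≈ 274 mm.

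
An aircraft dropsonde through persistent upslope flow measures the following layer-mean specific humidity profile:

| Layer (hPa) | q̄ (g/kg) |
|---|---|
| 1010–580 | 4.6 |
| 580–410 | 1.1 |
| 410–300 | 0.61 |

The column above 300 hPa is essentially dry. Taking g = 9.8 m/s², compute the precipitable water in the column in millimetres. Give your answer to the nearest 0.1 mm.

Precipitable water is the column-integrated vapour mass per unit area: PW = (1/g) Σ q̄ Δp, with q in kg/kg and Δp in Pa (1 kg/m² of water = 1 mm).
Layer 1010–580 hPa: Δp = 430 hPa = 43000 Pa, q̄ = 0.0046 kg/kg → 0.0046 × 43000 / 9.8 = 20.18 mm
Layer 580–410 hPa: Δp = 170 hPa = 17000 Pa, q̄ = 0.0011 kg/kg → 0.0011 × 17000 / 9.8 = 1.91 mm
Layer 410–300 hPa: Δp = 110 hPa = 11000 Pa, q̄ = 0.00061 kg/kg → 0.00061 × 11000 / 9.8 = 0.68 mm
PW = 20.18 + 1.91 + 0.68 = 22.77 ≈ 22.8 mm.

PW ≈ 22.8 mm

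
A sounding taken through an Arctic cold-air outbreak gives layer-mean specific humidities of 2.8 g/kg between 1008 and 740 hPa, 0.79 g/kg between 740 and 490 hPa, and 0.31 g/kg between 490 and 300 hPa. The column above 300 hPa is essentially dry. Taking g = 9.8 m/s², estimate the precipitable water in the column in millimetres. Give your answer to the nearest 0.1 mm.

Precipitable water is the column-integrated vapour mass per unit area: PW = (1/g) Σ q̄ Δp, with q in kg/kg and Δp in Pa (1 kg/m² of water = 1 mm).
Layer 1008–740 hPa: Δp = 268 hPa = 26800 Pa, q̄ = 0.0028 kg/kg → 0.0028 × 26800 / 9.8 = 7.66 mm
Layer 740–490 hPa: Δp = 250 hPa = 25000 Pa, q̄ = 0.00079 kg/kg → 0.00079 × 25000 / 9.8 = 2.02 mm
Layer 490–300 hPa: Δp = 190 hPa = 19000 Pa, q̄ = 0.00031 kg/kg → 0.00031 × 19000 / 9.8 = 0.60 mm
PW = 7.66 + 2.02 + 0.60 = 10.28 ≈ 10.3 mm.

PW ≈ 10.3 mm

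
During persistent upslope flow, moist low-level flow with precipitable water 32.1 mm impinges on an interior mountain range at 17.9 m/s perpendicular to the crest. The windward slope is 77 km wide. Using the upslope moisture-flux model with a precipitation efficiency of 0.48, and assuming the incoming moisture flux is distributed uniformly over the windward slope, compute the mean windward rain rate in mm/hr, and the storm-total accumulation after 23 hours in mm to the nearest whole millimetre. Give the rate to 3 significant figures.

Incoming column moisture flux per unit ridge length: F = V × PW = 17.9 × 32.1 = 574.59 mm·m/s.
Spread over the 77 km slope with efficiency ε = 0.48: R = ε·F/W = 0.48 × 574.59 / 77000 m = 3.582e-03 mm/s.
R = 3.582e-03 × 3600 = 12.9 mm/hr.
Over 23 h: total = 12.9 × 23 = 296.7 ≈ 297 mm.

R ≈ 12.9 mm/hr; total ≈ 297 mm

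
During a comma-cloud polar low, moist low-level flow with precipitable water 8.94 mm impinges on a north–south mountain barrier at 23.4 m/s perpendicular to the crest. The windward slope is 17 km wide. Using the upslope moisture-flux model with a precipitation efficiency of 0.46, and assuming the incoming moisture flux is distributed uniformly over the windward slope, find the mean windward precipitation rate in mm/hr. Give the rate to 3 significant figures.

Incoming column moisture flux per unit ridge length: F = V × PW = 23.4 × 8.94 = 209.196 mm·m/s.
Spread over the 17 km slope with efficiency ε = 0.46: R = ε·F/W = 0.46 × 209.196 / 17000 m = 5.661e-03 mm/s.
R = 5.661e-03 × 3600 = 20.4 mm/hr.

R ≈ 20.4 mm/hr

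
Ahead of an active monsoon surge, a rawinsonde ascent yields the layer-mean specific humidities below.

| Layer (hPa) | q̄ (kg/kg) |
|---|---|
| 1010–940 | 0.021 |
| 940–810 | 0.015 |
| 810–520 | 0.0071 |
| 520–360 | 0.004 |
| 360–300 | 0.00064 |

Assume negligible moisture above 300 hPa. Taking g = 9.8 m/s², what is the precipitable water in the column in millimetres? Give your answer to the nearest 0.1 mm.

Precipitable water is the column-integrated vapour mass per unit area: PW = (1/g) Σ q̄ Δp, with q in kg/kg and Δp in Pa (1 kg/m² of water = 1 mm).
Layer 1010–940 hPa: Δp = 70 hPa = 7000 Pa, q̄ = 0.021 kg/kg → 0.021 × 7000 / 9.8 = 15.00 mm
Layer 940–810 hPa: Δp = 130 hPa = 13000 Pa, q̄ = 0.015 kg/kg → 0.015 × 13000 / 9.8 = 19.90 mm
Layer 810–520 hPa: Δp = 290 hPa = 29000 Pa, q̄ = 0.0071 kg/kg → 0.0071 × 29000 / 9.8 = 21.01 mm
Layer 520–360 hPa: Δp = 160 hPa = 16000 Pa, q̄ = 0.004 kg/kg → 0.004 × 16000 / 9.8 = 6.53 mm
Layer 360–300 hPa: Δp = 60 hPa = 6000 Pa, q̄ = 0.00064 kg/kg → 0.00064 × 6000 / 9.8 = 0.39 mm
PW = 15.00 + 19.90 + 21.01 + 6.53 + 0.39 = 62.83 ≈ 62.8 mm.

PW ≈ 62.8 mm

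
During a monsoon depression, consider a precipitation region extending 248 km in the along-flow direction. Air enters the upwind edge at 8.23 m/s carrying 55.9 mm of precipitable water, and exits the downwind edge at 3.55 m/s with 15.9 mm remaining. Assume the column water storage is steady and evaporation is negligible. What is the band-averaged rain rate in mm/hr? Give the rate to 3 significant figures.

Column moisture flux per unit crosswind length is F = V × PW.
Inflow: F_in = 8.23 × 55.9 = 460.057 mm·m/s
Outflow: F_out = 3.55 × 15.9 = 56.445 mm·m/s
Steady-state rate R = (F_in − F_out)/L = (460.057 − 56.445) / 248000 m = 1.627e-03 mm/s.
R = 1.627e-03 × 3600 = 5.86 mm/hr.

R ≈ 5.86 mm/hr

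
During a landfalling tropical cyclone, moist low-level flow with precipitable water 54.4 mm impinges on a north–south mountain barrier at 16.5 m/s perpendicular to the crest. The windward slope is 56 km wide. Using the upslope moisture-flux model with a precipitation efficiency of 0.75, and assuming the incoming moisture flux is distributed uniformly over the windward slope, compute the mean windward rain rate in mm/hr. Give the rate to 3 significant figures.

R ≈ 43.3 mm/hr

Incoming column moisture flux per unit ridge length: F = V × PW = 16.5 × 54.4 = 897.6 mm·m/s.
Spread over the 56 km slope with efficiency ε = 0.75: R = ε·F/W = 0.75 × 897.6 / 56000 m = 1.202e-02 mm/s.
R = 1.202e-02 × 3600 = 43.3 mm/hr.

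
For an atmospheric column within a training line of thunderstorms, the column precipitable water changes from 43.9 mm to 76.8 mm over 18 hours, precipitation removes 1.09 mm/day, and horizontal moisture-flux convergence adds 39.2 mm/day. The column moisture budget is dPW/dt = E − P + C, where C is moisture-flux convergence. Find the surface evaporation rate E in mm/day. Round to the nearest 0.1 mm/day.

E ≈ 5.8 mm/day

dPW/dt = (76.8 − 43.9) mm / (18/24 day) = +43.867 mm/day.
E = dPW/dt + P − C = (+43.867) + 1.09 − (39.2) = 5.8 mm/day.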